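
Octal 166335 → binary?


Each octal digit → 3 binary bits:
  1 = 001
  6 = 110
  6 = 110
  3 = 011
  3 = 011
  5 = 101
Concatenate: 001 110 110 011 011 101
= 001110110011011101


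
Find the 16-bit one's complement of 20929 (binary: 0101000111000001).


Original: 0101000111000001
Invert all bits:
  bit 0: 0 → 1
  bit 1: 1 → 0
  bit 2: 0 → 1
  bit 3: 1 → 0
  bit 4: 0 → 1
  bit 5: 0 → 1
  bit 6: 0 → 1
  bit 7: 1 → 0
  bit 8: 1 → 0
  bit 9: 1 → 0
  bit 10: 0 → 1
  bit 11: 0 → 1
  bit 12: 0 → 1
  bit 13: 0 → 1
  bit 14: 0 → 1
  bit 15: 1 → 0
= 1010111000111110


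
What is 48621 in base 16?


Divide by 16 repeatedly:
48621 ÷ 16 = 3038 remainder 13 (D)
3038 ÷ 16 = 189 remainder 14 (E)
189 ÷ 16 = 11 remainder 13 (D)
11 ÷ 16 = 0 remainder 11 (B)
Reading remainders bottom-up:
= 0xBDED


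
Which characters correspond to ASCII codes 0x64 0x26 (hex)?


Codes (hex): 0x64 0x26
Per-code ASCII lookup:
  0x64 = 100  (range 97-122: lowercase, 100 - 97 = 3) → 'd'
  0x26 = 38  (special character) → '&'
= 'd&'


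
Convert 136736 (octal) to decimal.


Positional values:
Position 0: 6 × 8^0 = 6
Position 1: 3 × 8^1 = 24
Position 2: 7 × 8^2 = 448
Position 3: 6 × 8^3 = 3072
Position 4: 3 × 8^4 = 12288
Position 5: 1 × 8^5 = 32768
Sum = 6 + 24 + 448 + 3072 + 12288 + 32768
= 48606


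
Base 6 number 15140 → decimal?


Positional values (base 6):
  0 × 6^0 = 0 × 1 = 0
  4 × 6^1 = 4 × 6 = 24
  1 × 6^2 = 1 × 36 = 36
  5 × 6^3 = 5 × 216 = 1080
  1 × 6^4 = 1 × 1296 = 1296
Sum = 0 + 24 + 36 + 1080 + 1296
= 2436


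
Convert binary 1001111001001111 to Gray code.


Binary: 1001111001001111
Gray code: G = B XOR (B >> 1)
B >> 1 = 0100111100100111
1001111001001111 XOR 0100111100100111:
  1 XOR 0 = 1
  0 XOR 1 = 1
  0 XOR 0 = 0
  1 XOR 0 = 1
  1 XOR 1 = 0
  1 XOR 1 = 0
  1 XOR 1 = 0
  0 XOR 1 = 1
  0 XOR 0 = 0
  1 XOR 0 = 1
  0 XOR 1 = 1
  0 XOR 0 = 0
  1 XOR 0 = 1
  1 XOR 1 = 0
  1 XOR 1 = 0
  1 XOR 1 = 0
= 1101000101101000


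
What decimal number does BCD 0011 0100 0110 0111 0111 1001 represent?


Each 4-bit group → digit:
  0011 → 3
  0100 → 4
  0110 → 6
  0111 → 7
  0111 → 7
  1001 → 9
= 346779


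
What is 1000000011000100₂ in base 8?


Group into 3-bit groups: 001000000011000100
  001 = 1
  000 = 0
  000 = 0
  011 = 3
  000 = 0
  100 = 4
= 0o100304


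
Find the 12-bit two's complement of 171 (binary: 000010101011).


Original: 000010101011
Step 1 - Invert all bits: 111101010100
Step 2 - Add 1: 111101010100 + 1
= 111101010101 (represents -171)


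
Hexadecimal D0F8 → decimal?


Positional values:
Position 0: 8 × 16^0 = 8 × 1 = 8
Position 1: F × 16^1 = 15 × 16 = 240
Position 2: 0 × 16^2 = 0 × 256 = 0
Position 3: D × 16^3 = 13 × 4096 = 53248
Sum = 8 + 240 + 0 + 53248
= 53496


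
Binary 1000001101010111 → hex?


Group into 4-bit nibbles: 1000001101010111
  1000 = 8
  0011 = 3
  0101 = 5
  0111 = 7
= 0x8357


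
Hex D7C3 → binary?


Each hex digit → 4 binary bits:
  D = 1101
  7 = 0111
  C = 1100
  3 = 0011
Concatenate: 1101 0111 1100 0011
= 1101011111000011


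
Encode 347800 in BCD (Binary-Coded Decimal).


Each digit → 4-bit binary:
  3 → 0011
  4 → 0100
  7 → 0111
  8 → 1000
  0 → 0000
  0 → 0000
= 0011 0100 0111 1000 0000 0000


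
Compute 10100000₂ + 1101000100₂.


Align and add column by column (LSB to MSB, carry propagating):
  00010100000
+ 01101000100
  -----------
  col 0: 0 + 0 + 0 (carry in) = 0 → bit 0, carry out 0
  col 1: 0 + 0 + 0 (carry in) = 0 → bit 0, carry out 0
  col 2: 0 + 1 + 0 (carry in) = 1 → bit 1, carry out 0
  col 3: 0 + 0 + 0 (carry in) = 0 → bit 0, carry out 0
  col 4: 0 + 0 + 0 (carry in) = 0 → bit 0, carry out 0
  col 5: 1 + 0 + 0 (carry in) = 1 → bit 1, carry out 0
  col 6: 0 + 1 + 0 (carry in) = 1 → bit 1, carry out 0
  col 7: 1 + 0 + 0 (carry in) = 1 → bit 1, carry out 0
  col 8: 0 + 1 + 0 (carry in) = 1 → bit 1, carry out 0
  col 9: 0 + 1 + 0 (carry in) = 1 → bit 1, carry out 0
  col 10: 0 + 0 + 0 (carry in) = 0 → bit 0, carry out 0
Reading bits MSB→LSB: 01111100100
Strip leading zeros: 1111100100
= 1111100100


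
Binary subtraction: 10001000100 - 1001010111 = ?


Align and subtract column by column (LSB to MSB, borrowing when needed):
  10001000100
- 01001010111
  -----------
  col 0: (0 - 0 borrow-in) - 1 → borrow from next column: (0+2) - 1 = 1, borrow out 1
  col 1: (0 - 1 borrow-in) - 1 → borrow from next column: (-1+2) - 1 = 0, borrow out 1
  col 2: (1 - 1 borrow-in) - 1 → borrow from next column: (0+2) - 1 = 1, borrow out 1
  col 3: (0 - 1 borrow-in) - 0 → borrow from next column: (-1+2) - 0 = 1, borrow out 1
  col 4: (0 - 1 borrow-in) - 1 → borrow from next column: (-1+2) - 1 = 0, borrow out 1
  col 5: (0 - 1 borrow-in) - 0 → borrow from next column: (-1+2) - 0 = 1, borrow out 1
  col 6: (1 - 1 borrow-in) - 1 → borrow from next column: (0+2) - 1 = 1, borrow out 1
  col 7: (0 - 1 borrow-in) - 0 → borrow from next column: (-1+2) - 0 = 1, borrow out 1
  col 8: (0 - 1 borrow-in) - 0 → borrow from next column: (-1+2) - 0 = 1, borrow out 1
  col 9: (0 - 1 borrow-in) - 1 → borrow from next column: (-1+2) - 1 = 0, borrow out 1
  col 10: (1 - 1 borrow-in) - 0 → 0 - 0 = 0, borrow out 0
Reading bits MSB→LSB: 00111101101
Strip leading zeros: 111101101
= 111101101


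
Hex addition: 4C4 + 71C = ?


Align and add column by column (LSB to MSB, each column mod 16 with carry):
  04C4
+ 071C
  ----
  col 0: 4(4) + C(12) + 0 (carry in) = 16 → 0(0), carry out 1
  col 1: C(12) + 1(1) + 1 (carry in) = 14 → E(14), carry out 0
  col 2: 4(4) + 7(7) + 0 (carry in) = 11 → B(11), carry out 0
  col 3: 0(0) + 0(0) + 0 (carry in) = 0 → 0(0), carry out 0
Reading digits MSB→LSB: 0BE0
Strip leading zeros: BE0
= 0xBE0


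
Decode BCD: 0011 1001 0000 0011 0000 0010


Each 4-bit group → digit:
  0011 → 3
  1001 → 9
  0000 → 0
  0011 → 3
  0000 → 0
  0010 → 2
= 390302


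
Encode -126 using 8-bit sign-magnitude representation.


Sign bit: 1 (negative)
Magnitude: 126 = 1111110
= 11111110


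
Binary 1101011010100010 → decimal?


Positional values:
Bit 1: 1 × 2^1 = 2
Bit 5: 1 × 2^5 = 32
Bit 7: 1 × 2^7 = 128
Bit 9: 1 × 2^9 = 512
Bit 10: 1 × 2^10 = 1024
Bit 12: 1 × 2^12 = 4096
Bit 14: 1 × 2^14 = 16384
Bit 15: 1 × 2^15 = 32768
Sum = 2 + 32 + 128 + 512 + 1024 + 4096 + 16384 + 32768
= 54946


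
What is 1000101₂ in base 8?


Group into 3-bit groups: 001000101
  001 = 1
  000 = 0
  101 = 5
= 0o105


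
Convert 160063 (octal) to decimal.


Positional values:
Position 0: 3 × 8^0 = 3
Position 1: 6 × 8^1 = 48
Position 2: 0 × 8^2 = 0
Position 3: 0 × 8^3 = 0
Position 4: 6 × 8^4 = 24576
Position 5: 1 × 8^5 = 32768
Sum = 3 + 48 + 0 + 0 + 24576 + 32768
= 57395


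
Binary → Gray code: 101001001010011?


Binary: 101001001010011
Gray code: G = B XOR (B >> 1)
B >> 1 = 010100100101001
101001001010011 XOR 010100100101001:
  1 XOR 0 = 1
  0 XOR 1 = 1
  1 XOR 0 = 1
  0 XOR 1 = 1
  0 XOR 0 = 0
  1 XOR 0 = 1
  0 XOR 1 = 1
  0 XOR 0 = 0
  1 XOR 0 = 1
  0 XOR 1 = 1
  1 XOR 0 = 1
  0 XOR 1 = 1
  0 XOR 0 = 0
  1 XOR 0 = 1
  1 XOR 1 = 0
= 111101101111010


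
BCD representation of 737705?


Each digit → 4-bit binary:
  7 → 0111
  3 → 0011
  7 → 0111
  7 → 0111
  0 → 0000
  5 → 0101
= 0111 0011 0111 0111 0000 0101


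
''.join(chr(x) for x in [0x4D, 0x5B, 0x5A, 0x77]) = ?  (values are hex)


Codes (hex): 0x4D 0x5B 0x5A 0x77
Per-code ASCII lookup:
  0x4D = 77  (range 65-90: uppercase, 77 - 65 = 12) → 'M'
  0x5B = 91  (special character) → '['
  0x5A = 90  (range 65-90: uppercase, 90 - 65 = 25) → 'Z'
  0x77 = 119  (range 97-122: lowercase, 119 - 97 = 22) → 'w'
= 'M[Zw'


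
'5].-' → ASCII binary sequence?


String: '5].-'  (4 characters)
Per-character ASCII lookup:
  '5': digits start at 48: '5' = 48 + 5 = 53 → 110101
  ']': special character: ']' = 93 → 1011101
  '.': special character: '.' = 46 → 101110
  '-': special character: '-' = 45 → 101101
= 110101 1011101 101110 101101


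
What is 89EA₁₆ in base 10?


Positional values:
Position 0: A × 16^0 = 10 × 1 = 10
Position 1: E × 16^1 = 14 × 16 = 224
Position 2: 9 × 16^2 = 9 × 256 = 2304
Position 3: 8 × 16^3 = 8 × 4096 = 32768
Sum = 10 + 224 + 2304 + 32768
= 35306


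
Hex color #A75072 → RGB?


Hex: #A75072
R = A7₁₆ = 167
G = 50₁₆ = 80
B = 72₁₆ = 114
= RGB(167, 80, 114)


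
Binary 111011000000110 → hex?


Group into 4-bit nibbles: 0111011000000110
  0111 = 7
  0110 = 6
  0000 = 0
  0110 = 6
= 0x7606


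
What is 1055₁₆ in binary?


Each hex digit → 4 binary bits:
  1 = 0001
  0 = 0000
  5 = 0101
  5 = 0101
Concatenate: 0001 0000 0101 0101
= 0001000001010101


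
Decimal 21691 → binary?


Divide by 2 repeatedly:
21691 ÷ 2 = 10845 remainder 1
10845 ÷ 2 = 5422 remainder 1
5422 ÷ 2 = 2711 remainder 0
2711 ÷ 2 = 1355 remainder 1
1355 ÷ 2 = 677 remainder 1
677 ÷ 2 = 338 remainder 1
338 ÷ 2 = 169 remainder 0
169 ÷ 2 = 84 remainder 1
84 ÷ 2 = 42 remainder 0
42 ÷ 2 = 21 remainder 0
21 ÷ 2 = 10 remainder 1
10 ÷ 2 = 5 remainder 0
5 ÷ 2 = 2 remainder 1
2 ÷ 2 = 1 remainder 0
1 ÷ 2 = 0 remainder 1
Reading remainders bottom-up:
= 101010010111011


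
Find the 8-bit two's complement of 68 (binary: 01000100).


Original: 01000100
Step 1 - Invert all bits: 10111011
Step 2 - Add 1: 10111011 + 1
= 10111100 (represents -68)


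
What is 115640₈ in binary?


Each octal digit → 3 binary bits:
  1 = 001
  1 = 001
  5 = 101
  6 = 110
  4 = 100
  0 = 000
Concatenate: 001 001 101 110 100 000
= 001001101110100000


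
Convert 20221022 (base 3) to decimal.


Positional values (base 3):
  2 × 3^0 = 2 × 1 = 2
  2 × 3^1 = 2 × 3 = 6
  0 × 3^2 = 0 × 9 = 0
  1 × 3^3 = 1 × 27 = 27
  2 × 3^4 = 2 × 81 = 162
  2 × 3^5 = 2 × 243 = 486
  0 × 3^6 = 0 × 729 = 0
  2 × 3^7 = 2 × 2187 = 4374
Sum = 2 + 6 + 0 + 27 + 162 + 486 + 0 + 4374
= 5057


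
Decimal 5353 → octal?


Divide by 8 repeatedly:
5353 ÷ 8 = 669 remainder 1
669 ÷ 8 = 83 remainder 5
83 ÷ 8 = 10 remainder 3
10 ÷ 8 = 1 remainder 2
1 ÷ 8 = 0 remainder 1
Reading remainders bottom-up:
= 0o12351


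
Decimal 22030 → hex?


Divide by 16 repeatedly:
22030 ÷ 16 = 1376 remainder 14 (E)
1376 ÷ 16 = 86 remainder 0 (0)
86 ÷ 16 = 5 remainder 6 (6)
5 ÷ 16 = 0 remainder 5 (5)
Reading remainders bottom-up:
= 0x560E


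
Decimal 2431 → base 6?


Divide by 6 repeatedly:
2431 ÷ 6 = 405 remainder 1
405 ÷ 6 = 67 remainder 3
67 ÷ 6 = 11 remainder 1
11 ÷ 6 = 1 remainder 5
1 ÷ 6 = 0 remainder 1
Reading remainders bottom-up:
= 15131


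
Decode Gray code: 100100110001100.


Gray code: 100100110001100
MSB stays the same: 1
Each subsequent bit = prev_binary XOR current_gray:
  B[1] = 1 XOR 0 = 1
  B[2] = 1 XOR 0 = 1
  B[3] = 1 XOR 1 = 0
  B[4] = 0 XOR 0 = 0
  B[5] = 0 XOR 0 = 0
  B[6] = 0 XOR 1 = 1
  B[7] = 1 XOR 1 = 0
  B[8] = 0 XOR 0 = 0
  B[9] = 0 XOR 0 = 0
  B[10] = 0 XOR 0 = 0
  B[11] = 0 XOR 1 = 1
  B[12] = 1 XOR 1 = 0
  B[13] = 0 XOR 0 = 0
  B[14] = 0 XOR 0 = 0
= 111000100001000 (28936 decimal)


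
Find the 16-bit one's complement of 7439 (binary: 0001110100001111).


Original: 0001110100001111
Invert all bits:
  bit 0: 0 → 1
  bit 1: 0 → 1
  bit 2: 0 → 1
  bit 3: 1 → 0
  bit 4: 1 → 0
  bit 5: 1 → 0
  bit 6: 0 → 1
  bit 7: 1 → 0
  bit 8: 0 → 1
  bit 9: 0 → 1
  bit 10: 0 → 1
  bit 11: 0 → 1
  bit 12: 1 → 0
  bit 13: 1 → 0
  bit 14: 1 → 0
  bit 15: 1 → 0
= 1110001011110000


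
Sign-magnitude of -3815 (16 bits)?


Sign bit: 1 (negative)
Magnitude: 3815 = 000111011100111
= 1000111011100111


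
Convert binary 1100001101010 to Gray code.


Binary: 1100001101010
Gray code: G = B XOR (B >> 1)
B >> 1 = 0110000110101
1100001101010 XOR 0110000110101:
  1 XOR 0 = 1
  1 XOR 1 = 0
  0 XOR 1 = 1
  0 XOR 0 = 0
  0 XOR 0 = 0
  0 XOR 0 = 0
  1 XOR 0 = 1
  1 XOR 1 = 0
  0 XOR 1 = 1
  1 XOR 0 = 1
  0 XOR 1 = 1
  1 XOR 0 = 1
  0 XOR 1 = 1
= 1010001011111


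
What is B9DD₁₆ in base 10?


Positional values:
Position 0: D × 16^0 = 13 × 1 = 13
Position 1: D × 16^1 = 13 × 16 = 208
Position 2: 9 × 16^2 = 9 × 256 = 2304
Position 3: B × 16^3 = 11 × 4096 = 45056
Sum = 13 + 208 + 2304 + 45056
= 47581


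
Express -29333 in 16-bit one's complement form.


Original: 0111001010010101
Invert all bits:
  bit 0: 0 → 1
  bit 1: 1 → 0
  bit 2: 1 → 0
  bit 3: 1 → 0
  bit 4: 0 → 1
  bit 5: 0 → 1
  bit 6: 1 → 0
  bit 7: 0 → 1
  bit 8: 1 → 0
  bit 9: 0 → 1
  bit 10: 0 → 1
  bit 11: 1 → 0
  bit 12: 0 → 1
  bit 13: 1 → 0
  bit 14: 0 → 1
  bit 15: 1 → 0
= 1000110101101010


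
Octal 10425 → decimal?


Positional values:
Position 0: 5 × 8^0 = 5
Position 1: 2 × 8^1 = 16
Position 2: 4 × 8^2 = 256
Position 3: 0 × 8^3 = 0
Position 4: 1 × 8^4 = 4096
Sum = 5 + 16 + 256 + 0 + 4096
= 4373


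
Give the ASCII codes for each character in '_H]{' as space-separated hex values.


String: '_H]{'  (4 characters)
Per-character ASCII lookup:
  '_': special character: '_' = 95 → 0x5F
  'H': uppercase starts at 65: 'H' = 65 + 7 = 72 → 0x48
  ']': special character: ']' = 93 → 0x5D
  '{': special character: '{' = 123 → 0x7B
= 0x5F 0x48 0x5D 0x7B


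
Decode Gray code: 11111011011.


Gray code: 11111011011
MSB stays the same: 1
Each subsequent bit = prev_binary XOR current_gray:
  B[1] = 1 XOR 1 = 0
  B[2] = 0 XOR 1 = 1
  B[3] = 1 XOR 1 = 0
  B[4] = 0 XOR 1 = 1
  B[5] = 1 XOR 0 = 1
  B[6] = 1 XOR 1 = 0
  B[7] = 0 XOR 1 = 1
  B[8] = 1 XOR 0 = 1
  B[9] = 1 XOR 1 = 0
  B[10] = 0 XOR 1 = 1
= 10101101101 (1389 decimal)


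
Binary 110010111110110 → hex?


Group into 4-bit nibbles: 0110010111110110
  0110 = 6
  0101 = 5
  1111 = F
  0110 = 6
= 0x65F6


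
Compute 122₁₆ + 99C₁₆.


Align and add column by column (LSB to MSB, each column mod 16 with carry):
  0122
+ 099C
  ----
  col 0: 2(2) + C(12) + 0 (carry in) = 14 → E(14), carry out 0
  col 1: 2(2) + 9(9) + 0 (carry in) = 11 → B(11), carry out 0
  col 2: 1(1) + 9(9) + 0 (carry in) = 10 → A(10), carry out 0
  col 3: 0(0) + 0(0) + 0 (carry in) = 0 → 0(0), carry out 0
Reading digits MSB→LSB: 0ABE
Strip leading zeros: ABE
= 0xABE


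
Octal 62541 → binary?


Each octal digit → 3 binary bits:
  6 = 110
  2 = 010
  5 = 101
  4 = 100
  1 = 001
Concatenate: 110 010 101 100 001
= 110010101100001


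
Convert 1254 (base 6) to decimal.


Positional values (base 6):
  4 × 6^0 = 4 × 1 = 4
  5 × 6^1 = 5 × 6 = 30
  2 × 6^2 = 2 × 36 = 72
  1 × 6^3 = 1 × 216 = 216
Sum = 4 + 30 + 72 + 216
= 322


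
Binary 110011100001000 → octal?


Group into 3-bit groups: 110011100001000
  110 = 6
  011 = 3
  100 = 4
  001 = 1
  000 = 0
= 0o63410


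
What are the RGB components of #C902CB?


Hex: #C902CB
R = C9₁₆ = 201
G = 02₁₆ = 2
B = CB₁₆ = 203
= RGB(201, 2, 203)


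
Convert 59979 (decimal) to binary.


Divide by 2 repeatedly:
59979 ÷ 2 = 29989 remainder 1
29989 ÷ 2 = 14994 remainder 1
14994 ÷ 2 = 7497 remainder 0
7497 ÷ 2 = 3748 remainder 1
3748 ÷ 2 = 1874 remainder 0
1874 ÷ 2 = 937 remainder 0
937 ÷ 2 = 468 remainder 1
468 ÷ 2 = 234 remainder 0
234 ÷ 2 = 117 remainder 0
117 ÷ 2 = 58 remainder 1
58 ÷ 2 = 29 remainder 0
29 ÷ 2 = 14 remainder 1
14 ÷ 2 = 7 remainder 0
7 ÷ 2 = 3 remainder 1
3 ÷ 2 = 1 remainder 1
1 ÷ 2 = 0 remainder 1
Reading remainders bottom-up:
= 1110101001001011


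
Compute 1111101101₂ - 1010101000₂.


Align and subtract column by column (LSB to MSB, borrowing when needed):
  1111101101
- 1010101000
  ----------
  col 0: (1 - 0 borrow-in) - 0 → 1 - 0 = 1, borrow out 0
  col 1: (0 - 0 borrow-in) - 0 → 0 - 0 = 0, borrow out 0
  col 2: (1 - 0 borrow-in) - 0 → 1 - 0 = 1, borrow out 0
  col 3: (1 - 0 borrow-in) - 1 → 1 - 1 = 0, borrow out 0
  col 4: (0 - 0 borrow-in) - 0 → 0 - 0 = 0, borrow out 0
  col 5: (1 - 0 borrow-in) - 1 → 1 - 1 = 0, borrow out 0
  col 6: (1 - 0 borrow-in) - 0 → 1 - 0 = 1, borrow out 0
  col 7: (1 - 0 borrow-in) - 1 → 1 - 1 = 0, borrow out 0
  col 8: (1 - 0 borrow-in) - 0 → 1 - 0 = 1, borrow out 0
  col 9: (1 - 0 borrow-in) - 1 → 1 - 1 = 0, borrow out 0
Reading bits MSB→LSB: 0101000101
Strip leading zeros: 101000101
= 101000101


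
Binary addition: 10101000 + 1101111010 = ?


Align and add column by column (LSB to MSB, carry propagating):
  00010101000
+ 01101111010
  -----------
  col 0: 0 + 0 + 0 (carry in) = 0 → bit 0, carry out 0
  col 1: 0 + 1 + 0 (carry in) = 1 → bit 1, carry out 0
  col 2: 0 + 0 + 0 (carry in) = 0 → bit 0, carry out 0
  col 3: 1 + 1 + 0 (carry in) = 2 → bit 0, carry out 1
  col 4: 0 + 1 + 1 (carry in) = 2 → bit 0, carry out 1
  col 5: 1 + 1 + 1 (carry in) = 3 → bit 1, carry out 1
  col 6: 0 + 1 + 1 (carry in) = 2 → bit 0, carry out 1
  col 7: 1 + 0 + 1 (carry in) = 2 → bit 0, carry out 1
  col 8: 0 + 1 + 1 (carry in) = 2 → bit 0, carry out 1
  col 9: 0 + 1 + 1 (carry in) = 2 → bit 0, carry out 1
  col 10: 0 + 0 + 1 (carry in) = 1 → bit 1, carry out 0
Reading bits MSB→LSB: 10000100010
Strip leading zeros: 10000100010
= 10000100010


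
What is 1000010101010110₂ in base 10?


Positional values:
Bit 1: 1 × 2^1 = 2
Bit 2: 1 × 2^2 = 4
Bit 4: 1 × 2^4 = 16
Bit 6: 1 × 2^6 = 64
Bit 8: 1 × 2^8 = 256
Bit 10: 1 × 2^10 = 1024
Bit 15: 1 × 2^15 = 32768
Sum = 2 + 4 + 16 + 64 + 256 + 1024 + 32768
= 34134


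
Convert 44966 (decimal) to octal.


Divide by 8 repeatedly:
44966 ÷ 8 = 5620 remainder 6
5620 ÷ 8 = 702 remainder 4
702 ÷ 8 = 87 remainder 6
87 ÷ 8 = 10 remainder 7
10 ÷ 8 = 1 remainder 2
1 ÷ 8 = 0 remainder 1
Reading remainders bottom-up:
= 0o127646


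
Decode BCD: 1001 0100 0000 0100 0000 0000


Each 4-bit group → digit:
  1001 → 9
  0100 → 4
  0000 → 0
  0100 → 4
  0000 → 0
  0000 → 0
= 940400


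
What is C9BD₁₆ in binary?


Each hex digit → 4 binary bits:
  C = 1100
  9 = 1001
  B = 1011
  D = 1101
Concatenate: 1100 1001 1011 1101
= 1100100110111101


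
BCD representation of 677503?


Each digit → 4-bit binary:
  6 → 0110
  7 → 0111
  7 → 0111
  5 → 0101
  0 → 0000
  3 → 0011
= 0110 0111 0111 0101 0000 0011


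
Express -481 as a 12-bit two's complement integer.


Original: 000111100001
Step 1 - Invert all bits: 111000011110
Step 2 - Add 1: 111000011110 + 1
= 111000011111 (represents -481)


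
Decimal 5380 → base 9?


Divide by 9 repeatedly:
5380 ÷ 9 = 597 remainder 7
597 ÷ 9 = 66 remainder 3
66 ÷ 9 = 7 remainder 3
7 ÷ 9 = 0 remainder 7
Reading remainders bottom-up:
= 7337


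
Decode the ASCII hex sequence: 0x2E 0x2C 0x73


Codes (hex): 0x2E 0x2C 0x73
Per-code ASCII lookup:
  0x2E = 46  (special character) → '.'
  0x2C = 44  (special character) → ','
  0x73 = 115  (range 97-122: lowercase, 115 - 97 = 18) → 's'
= '.,s'


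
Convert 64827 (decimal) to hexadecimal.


Divide by 16 repeatedly:
64827 ÷ 16 = 4051 remainder 11 (B)
4051 ÷ 16 = 253 remainder 3 (3)
253 ÷ 16 = 15 remainder 13 (D)
15 ÷ 16 = 0 remainder 15 (F)
Reading remainders bottom-up:
= 0xFD3B


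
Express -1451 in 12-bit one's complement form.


Original: 010110101011
Invert all bits:
  bit 0: 0 → 1
  bit 1: 1 → 0
  bit 2: 0 → 1
  bit 3: 1 → 0
  bit 4: 1 → 0
  bit 5: 0 → 1
  bit 6: 1 → 0
  bit 7: 0 → 1
  bit 8: 1 → 0
  bit 9: 0 → 1
  bit 10: 1 → 0
  bit 11: 1 → 0
= 101001010100


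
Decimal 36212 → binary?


Divide by 2 repeatedly:
36212 ÷ 2 = 18106 remainder 0
18106 ÷ 2 = 9053 remainder 0
9053 ÷ 2 = 4526 remainder 1
4526 ÷ 2 = 2263 remainder 0
2263 ÷ 2 = 1131 remainder 1
1131 ÷ 2 = 565 remainder 1
565 ÷ 2 = 282 remainder 1
282 ÷ 2 = 141 remainder 0
141 ÷ 2 = 70 remainder 1
70 ÷ 2 = 35 remainder 0
35 ÷ 2 = 17 remainder 1
17 ÷ 2 = 8 remainder 1
8 ÷ 2 = 4 remainder 0
4 ÷ 2 = 2 remainder 0
2 ÷ 2 = 1 remainder 0
1 ÷ 2 = 0 remainder 1
Reading remainders bottom-up:
= 1000110101110100


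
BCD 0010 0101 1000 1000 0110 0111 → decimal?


Each 4-bit group → digit:
  0010 → 2
  0101 → 5
  1000 → 8
  1000 → 8
  0110 → 6
  0111 → 7
= 258867


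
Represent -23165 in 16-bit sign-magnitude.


Sign bit: 1 (negative)
Magnitude: 23165 = 101101001111101
= 1101101001111101


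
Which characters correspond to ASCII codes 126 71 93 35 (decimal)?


Codes (decimal): 126 71 93 35
Per-code ASCII lookup:
  126  (special character) → '~'
  71  (range 65-90: uppercase, 71 - 65 = 6) → 'G'
  93  (special character) → ']'
  35  (special character) → '#'
= '~G]#'


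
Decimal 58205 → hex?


Divide by 16 repeatedly:
58205 ÷ 16 = 3637 remainder 13 (D)
3637 ÷ 16 = 227 remainder 5 (5)
227 ÷ 16 = 14 remainder 3 (3)
14 ÷ 16 = 0 remainder 14 (E)
Reading remainders bottom-up:
= 0xE35D


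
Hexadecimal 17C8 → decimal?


Positional values:
Position 0: 8 × 16^0 = 8 × 1 = 8
Position 1: C × 16^1 = 12 × 16 = 192
Position 2: 7 × 16^2 = 7 × 256 = 1792
Position 3: 1 × 16^3 = 1 × 4096 = 4096
Sum = 8 + 192 + 1792 + 4096
= 6088


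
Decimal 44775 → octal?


Divide by 8 repeatedly:
44775 ÷ 8 = 5596 remainder 7
5596 ÷ 8 = 699 remainder 4
699 ÷ 8 = 87 remainder 3
87 ÷ 8 = 10 remainder 7
10 ÷ 8 = 1 remainder 2
1 ÷ 8 = 0 remainder 1
Reading remainders bottom-up:
= 0o127347


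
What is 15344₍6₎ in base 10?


Positional values (base 6):
  4 × 6^0 = 4 × 1 = 4
  4 × 6^1 = 4 × 6 = 24
  3 × 6^2 = 3 × 36 = 108
  5 × 6^3 = 5 × 216 = 1080
  1 × 6^4 = 1 × 1296 = 1296
Sum = 4 + 24 + 108 + 1080 + 1296
= 2512


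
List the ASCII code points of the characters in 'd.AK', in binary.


String: 'd.AK'  (4 characters)
Per-character ASCII lookup:
  'd': lowercase starts at 97: 'd' = 97 + 3 = 100 → 1100100
  '.': special character: '.' = 46 → 101110
  'A': uppercase starts at 65: 'A' = 65 + 0 = 65 → 1000001
  'K': uppercase starts at 65: 'K' = 65 + 10 = 75 → 1001011
= 1100100 101110 1000001 1001011


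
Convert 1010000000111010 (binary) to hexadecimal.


Group into 4-bit nibbles: 1010000000111010
  1010 = A
  0000 = 0
  0011 = 3
  1010 = A
= 0xA03A


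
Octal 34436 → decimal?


Positional values:
Position 0: 6 × 8^0 = 6
Position 1: 3 × 8^1 = 24
Position 2: 4 × 8^2 = 256
Position 3: 4 × 8^3 = 2048
Position 4: 3 × 8^4 = 12288
Sum = 6 + 24 + 256 + 2048 + 12288
= 14622


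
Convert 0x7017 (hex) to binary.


Each hex digit → 4 binary bits:
  7 = 0111
  0 = 0000
  1 = 0001
  7 = 0111
Concatenate: 0111 0000 0001 0111
= 0111000000010111


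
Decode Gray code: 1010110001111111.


Gray code: 1010110001111111
MSB stays the same: 1
Each subsequent bit = prev_binary XOR current_gray:
  B[1] = 1 XOR 0 = 1
  B[2] = 1 XOR 1 = 0
  B[3] = 0 XOR 0 = 0
  B[4] = 0 XOR 1 = 1
  B[5] = 1 XOR 1 = 0
  B[6] = 0 XOR 0 = 0
  B[7] = 0 XOR 0 = 0
  B[8] = 0 XOR 0 = 0
  B[9] = 0 XOR 1 = 1
  B[10] = 1 XOR 1 = 0
  B[11] = 0 XOR 1 = 1
  B[12] = 1 XOR 1 = 0
  B[13] = 0 XOR 1 = 1
  B[14] = 1 XOR 1 = 0
  B[15] = 0 XOR 1 = 1
= 1100100001010101 (51285 decimal)


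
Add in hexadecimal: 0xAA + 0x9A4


Align and add column by column (LSB to MSB, each column mod 16 with carry):
  00AA
+ 09A4
  ----
  col 0: A(10) + 4(4) + 0 (carry in) = 14 → E(14), carry out 0
  col 1: A(10) + A(10) + 0 (carry in) = 20 → 4(4), carry out 1
  col 2: 0(0) + 9(9) + 1 (carry in) = 10 → A(10), carry out 0
  col 3: 0(0) + 0(0) + 0 (carry in) = 0 → 0(0), carry out 0
Reading digits MSB→LSB: 0A4E
Strip leading zeros: A4E
= 0xA4E


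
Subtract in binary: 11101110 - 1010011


Align and subtract column by column (LSB to MSB, borrowing when needed):
  11101110
- 01010011
  --------
  col 0: (0 - 0 borrow-in) - 1 → borrow from next column: (0+2) - 1 = 1, borrow out 1
  col 1: (1 - 1 borrow-in) - 1 → borrow from next column: (0+2) - 1 = 1, borrow out 1
  col 2: (1 - 1 borrow-in) - 0 → 0 - 0 = 0, borrow out 0
  col 3: (1 - 0 borrow-in) - 0 → 1 - 0 = 1, borrow out 0
  col 4: (0 - 0 borrow-in) - 1 → borrow from next column: (0+2) - 1 = 1, borrow out 1
  col 5: (1 - 1 borrow-in) - 0 → 0 - 0 = 0, borrow out 0
  col 6: (1 - 0 borrow-in) - 1 → 1 - 1 = 0, borrow out 0
  col 7: (1 - 0 borrow-in) - 0 → 1 - 0 = 1, borrow out 0
Reading bits MSB→LSB: 10011011
Strip leading zeros: 10011011
= 10011011


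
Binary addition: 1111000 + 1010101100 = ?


Align and add column by column (LSB to MSB, carry propagating):
  00001111000
+ 01010101100
  -----------
  col 0: 0 + 0 + 0 (carry in) = 0 → bit 0, carry out 0
  col 1: 0 + 0 + 0 (carry in) = 0 → bit 0, carry out 0
  col 2: 0 + 1 + 0 (carry in) = 1 → bit 1, carry out 0
  col 3: 1 + 1 + 0 (carry in) = 2 → bit 0, carry out 1
  col 4: 1 + 0 + 1 (carry in) = 2 → bit 0, carry out 1
  col 5: 1 + 1 + 1 (carry in) = 3 → bit 1, carry out 1
  col 6: 1 + 0 + 1 (carry in) = 2 → bit 0, carry out 1
  col 7: 0 + 1 + 1 (carry in) = 2 → bit 0, carry out 1
  col 8: 0 + 0 + 1 (carry in) = 1 → bit 1, carry out 0
  col 9: 0 + 1 + 0 (carry in) = 1 → bit 1, carry out 0
  col 10: 0 + 0 + 0 (carry in) = 0 → bit 0, carry out 0
Reading bits MSB→LSB: 01100100100
Strip leading zeros: 1100100100
= 1100100100


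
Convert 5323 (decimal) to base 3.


Divide by 3 repeatedly:
5323 ÷ 3 = 1774 remainder 1
1774 ÷ 3 = 591 remainder 1
591 ÷ 3 = 197 remainder 0
197 ÷ 3 = 65 remainder 2
65 ÷ 3 = 21 remainder 2
21 ÷ 3 = 7 remainder 0
7 ÷ 3 = 2 remainder 1
2 ÷ 3 = 0 remainder 2
Reading remainders bottom-up:
= 21022011


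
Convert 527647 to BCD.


Each digit → 4-bit binary:
  5 → 0101
  2 → 0010
  7 → 0111
  6 → 0110
  4 → 0100
  7 → 0111
= 0101 0010 0111 0110 0100 0111


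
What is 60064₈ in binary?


Each octal digit → 3 binary bits:
  6 = 110
  0 = 000
  0 = 000
  6 = 110
  4 = 100
Concatenate: 110 000 000 110 100
= 110000000110100


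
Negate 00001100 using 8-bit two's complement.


Original: 00001100
Step 1 - Invert all bits: 11110011
Step 2 - Add 1: 11110011 + 1
= 11110100 (represents -12)


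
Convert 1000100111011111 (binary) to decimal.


Positional values:
Bit 0: 1 × 2^0 = 1
Bit 1: 1 × 2^1 = 2
Bit 2: 1 × 2^2 = 4
Bit 3: 1 × 2^3 = 8
Bit 4: 1 × 2^4 = 16
Bit 6: 1 × 2^6 = 64
Bit 7: 1 × 2^7 = 128
Bit 8: 1 × 2^8 = 256
Bit 11: 1 × 2^11 = 2048
Bit 15: 1 × 2^15 = 32768
Sum = 1 + 2 + 4 + 8 + 16 + 64 + 128 + 256 + 2048 + 32768
= 35295


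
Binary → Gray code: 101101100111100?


Binary: 101101100111100
Gray code: G = B XOR (B >> 1)
B >> 1 = 010110110011110
101101100111100 XOR 010110110011110:
  1 XOR 0 = 1
  0 XOR 1 = 1
  1 XOR 0 = 1
  1 XOR 1 = 0
  0 XOR 1 = 1
  1 XOR 0 = 1
  1 XOR 1 = 0
  0 XOR 1 = 1
  0 XOR 0 = 0
  1 XOR 0 = 1
  1 XOR 1 = 0
  1 XOR 1 = 0
  1 XOR 1 = 0
  0 XOR 1 = 1
  0 XOR 0 = 0
= 111011010100010


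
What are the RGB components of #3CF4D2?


Hex: #3CF4D2
R = 3C₁₆ = 60
G = F4₁₆ = 244
B = D2₁₆ = 210
= RGB(60, 244, 210)


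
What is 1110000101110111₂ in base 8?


Group into 3-bit groups: 001110000101110111
  001 = 1
  110 = 6
  000 = 0
  101 = 5
  110 = 6
  111 = 7
= 0o160567


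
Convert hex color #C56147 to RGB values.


Hex: #C56147
R = C5₁₆ = 197
G = 61₁₆ = 97
B = 47₁₆ = 71
= RGB(197, 97, 71)


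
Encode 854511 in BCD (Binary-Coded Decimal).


Each digit → 4-bit binary:
  8 → 1000
  5 → 0101
  4 → 0100
  5 → 0101
  1 → 0001
  1 → 0001
= 1000 0101 0100 0101 0001 0001


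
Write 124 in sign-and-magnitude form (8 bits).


Sign bit: 0 (positive)
Magnitude: 124 = 1111100
= 01111100


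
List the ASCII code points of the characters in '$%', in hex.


String: '$%'  (2 characters)
Per-character ASCII lookup:
  '$': special character: '$' = 36 → 0x24
  '%': special character: '%' = 37 → 0x25
= 0x24 0x25


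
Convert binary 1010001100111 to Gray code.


Binary: 1010001100111
Gray code: G = B XOR (B >> 1)
B >> 1 = 0101000110011
1010001100111 XOR 0101000110011:
  1 XOR 0 = 1
  0 XOR 1 = 1
  1 XOR 0 = 1
  0 XOR 1 = 1
  0 XOR 0 = 0
  0 XOR 0 = 0
  1 XOR 0 = 1
  1 XOR 1 = 0
  0 XOR 1 = 1
  0 XOR 0 = 0
  1 XOR 0 = 1
  1 XOR 1 = 0
  1 XOR 1 = 0
= 1111001010100


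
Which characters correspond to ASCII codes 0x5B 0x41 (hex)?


Codes (hex): 0x5B 0x41
Per-code ASCII lookup:
  0x5B = 91  (special character) → '['
  0x41 = 65  (range 65-90: uppercase, 65 - 65 = 0) → 'A'
= '[A'


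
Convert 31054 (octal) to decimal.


Positional values:
Position 0: 4 × 8^0 = 4
Position 1: 5 × 8^1 = 40
Position 2: 0 × 8^2 = 0
Position 3: 1 × 8^3 = 512
Position 4: 3 × 8^4 = 12288
Sum = 4 + 40 + 0 + 512 + 12288
= 12844


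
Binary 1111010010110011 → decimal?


Positional values:
Bit 0: 1 × 2^0 = 1
Bit 1: 1 × 2^1 = 2
Bit 4: 1 × 2^4 = 16
Bit 5: 1 × 2^5 = 32
Bit 7: 1 × 2^7 = 128
Bit 10: 1 × 2^10 = 1024
Bit 12: 1 × 2^12 = 4096
Bit 13: 1 × 2^13 = 8192
Bit 14: 1 × 2^14 = 16384
Bit 15: 1 × 2^15 = 32768
Sum = 1 + 2 + 16 + 32 + 128 + 1024 + 4096 + 8192 + 16384 + 32768
= 62643


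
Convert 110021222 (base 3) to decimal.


Positional values (base 3):
  2 × 3^0 = 2 × 1 = 2
  2 × 3^1 = 2 × 3 = 6
  2 × 3^2 = 2 × 9 = 18
  1 × 3^3 = 1 × 27 = 27
  2 × 3^4 = 2 × 81 = 162
  0 × 3^5 = 0 × 243 = 0
  0 × 3^6 = 0 × 729 = 0
  1 × 3^7 = 1 × 2187 = 2187
  1 × 3^8 = 1 × 6561 = 6561
Sum = 2 + 6 + 18 + 27 + 162 + 0 + 0 + 2187 + 6561
= 8963


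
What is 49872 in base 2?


Divide by 2 repeatedly:
49872 ÷ 2 = 24936 remainder 0
24936 ÷ 2 = 12468 remainder 0
12468 ÷ 2 = 6234 remainder 0
6234 ÷ 2 = 3117 remainder 0
3117 ÷ 2 = 1558 remainder 1
1558 ÷ 2 = 779 remainder 0
779 ÷ 2 = 389 remainder 1
389 ÷ 2 = 194 remainder 1
194 ÷ 2 = 97 remainder 0
97 ÷ 2 = 48 remainder 1
48 ÷ 2 = 24 remainder 0
24 ÷ 2 = 12 remainder 0
12 ÷ 2 = 6 remainder 0
6 ÷ 2 = 3 remainder 0
3 ÷ 2 = 1 remainder 1
1 ÷ 2 = 0 remainder 1
Reading remainders bottom-up:
= 1100001011010000


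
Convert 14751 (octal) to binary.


Each octal digit → 3 binary bits:
  1 = 001
  4 = 100
  7 = 111
  5 = 101
  1 = 001
Concatenate: 001 100 111 101 001
= 001100111101001


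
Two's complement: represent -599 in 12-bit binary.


Original: 001001010111
Step 1 - Invert all bits: 110110101000
Step 2 - Add 1: 110110101000 + 1
= 110110101001 (represents -599)


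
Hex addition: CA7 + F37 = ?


Align and add column by column (LSB to MSB, each column mod 16 with carry):
  0CA7
+ 0F37
  ----
  col 0: 7(7) + 7(7) + 0 (carry in) = 14 → E(14), carry out 0
  col 1: A(10) + 3(3) + 0 (carry in) = 13 → D(13), carry out 0
  col 2: C(12) + F(15) + 0 (carry in) = 27 → B(11), carry out 1
  col 3: 0(0) + 0(0) + 1 (carry in) = 1 → 1(1), carry out 0
Reading digits MSB→LSB: 1BDE
Strip leading zeros: 1BDE
= 0x1BDE


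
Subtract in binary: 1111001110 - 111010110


Align and subtract column by column (LSB to MSB, borrowing when needed):
  1111001110
- 0111010110
  ----------
  col 0: (0 - 0 borrow-in) - 0 → 0 - 0 = 0, borrow out 0
  col 1: (1 - 0 borrow-in) - 1 → 1 - 1 = 0, borrow out 0
  col 2: (1 - 0 borrow-in) - 1 → 1 - 1 = 0, borrow out 0
  col 3: (1 - 0 borrow-in) - 0 → 1 - 0 = 1, borrow out 0
  col 4: (0 - 0 borrow-in) - 1 → borrow from next column: (0+2) - 1 = 1, borrow out 1
  col 5: (0 - 1 borrow-in) - 0 → borrow from next column: (-1+2) - 0 = 1, borrow out 1
  col 6: (1 - 1 borrow-in) - 1 → borrow from next column: (0+2) - 1 = 1, borrow out 1
  col 7: (1 - 1 borrow-in) - 1 → borrow from next column: (0+2) - 1 = 1, borrow out 1
  col 8: (1 - 1 borrow-in) - 1 → borrow from next column: (0+2) - 1 = 1, borrow out 1
  col 9: (1 - 1 borrow-in) - 0 → 0 - 0 = 0, borrow out 0
Reading bits MSB→LSB: 0111111000
Strip leading zeros: 111111000
= 111111000


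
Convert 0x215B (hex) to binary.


Each hex digit → 4 binary bits:
  2 = 0010
  1 = 0001
  5 = 0101
  B = 1011
Concatenate: 0010 0001 0101 1011
= 0010000101011011


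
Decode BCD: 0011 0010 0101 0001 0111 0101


Each 4-bit group → digit:
  0011 → 3
  0010 → 2
  0101 → 5
  0001 → 1
  0111 → 7
  0101 → 5
= 325175


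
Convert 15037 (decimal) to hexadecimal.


Divide by 16 repeatedly:
15037 ÷ 16 = 939 remainder 13 (D)
939 ÷ 16 = 58 remainder 11 (B)
58 ÷ 16 = 3 remainder 10 (A)
3 ÷ 16 = 0 remainder 3 (3)
Reading remainders bottom-up:
= 0x3ABD


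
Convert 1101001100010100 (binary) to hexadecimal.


Group into 4-bit nibbles: 1101001100010100
  1101 = D
  0011 = 3
  0001 = 1
  0100 = 4
= 0xD314


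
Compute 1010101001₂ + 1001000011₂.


Align and add column by column (LSB to MSB, carry propagating):
  01010101001
+ 01001000011
  -----------
  col 0: 1 + 1 + 0 (carry in) = 2 → bit 0, carry out 1
  col 1: 0 + 1 + 1 (carry in) = 2 → bit 0, carry out 1
  col 2: 0 + 0 + 1 (carry in) = 1 → bit 1, carry out 0
  col 3: 1 + 0 + 0 (carry in) = 1 → bit 1, carry out 0
  col 4: 0 + 0 + 0 (carry in) = 0 → bit 0, carry out 0
  col 5: 1 + 0 + 0 (carry in) = 1 → bit 1, carry out 0
  col 6: 0 + 1 + 0 (carry in) = 1 → bit 1, carry out 0
  col 7: 1 + 0 + 0 (carry in) = 1 → bit 1, carry out 0
  col 8: 0 + 0 + 0 (carry in) = 0 → bit 0, carry out 0
  col 9: 1 + 1 + 0 (carry in) = 2 → bit 0, carry out 1
  col 10: 0 + 0 + 1 (carry in) = 1 → bit 1, carry out 0
Reading bits MSB→LSB: 10011101100
Strip leading zeros: 10011101100
= 10011101100


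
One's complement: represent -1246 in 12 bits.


Original: 010011011110
Invert all bits:
  bit 0: 0 → 1
  bit 1: 1 → 0
  bit 2: 0 → 1
  bit 3: 0 → 1
  bit 4: 1 → 0
  bit 5: 1 → 0
  bit 6: 0 → 1
  bit 7: 1 → 0
  bit 8: 1 → 0
  bit 9: 1 → 0
  bit 10: 1 → 0
  bit 11: 0 → 1
= 101100100001


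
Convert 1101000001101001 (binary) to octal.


Group into 3-bit groups: 001101000001101001
  001 = 1
  101 = 5
  000 = 0
  001 = 1
  101 = 5
  001 = 1
= 0o150151


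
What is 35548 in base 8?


Divide by 8 repeatedly:
35548 ÷ 8 = 4443 remainder 4
4443 ÷ 8 = 555 remainder 3
555 ÷ 8 = 69 remainder 3
69 ÷ 8 = 8 remainder 5
8 ÷ 8 = 1 remainder 0
1 ÷ 8 = 0 remainder 1
Reading remainders bottom-up:
= 0o105334


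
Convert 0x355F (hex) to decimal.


Positional values:
Position 0: F × 16^0 = 15 × 1 = 15
Position 1: 5 × 16^1 = 5 × 16 = 80
Position 2: 5 × 16^2 = 5 × 256 = 1280
Position 3: 3 × 16^3 = 3 × 4096 = 12288
Sum = 15 + 80 + 1280 + 12288
= 13663


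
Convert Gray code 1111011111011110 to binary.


Gray code: 1111011111011110
MSB stays the same: 1
Each subsequent bit = prev_binary XOR current_gray:
  B[1] = 1 XOR 1 = 0
  B[2] = 0 XOR 1 = 1
  B[3] = 1 XOR 1 = 0
  B[4] = 0 XOR 0 = 0
  B[5] = 0 XOR 1 = 1
  B[6] = 1 XOR 1 = 0
  B[7] = 0 XOR 1 = 1
  B[8] = 1 XOR 1 = 0
  B[9] = 0 XOR 1 = 1
  B[10] = 1 XOR 0 = 1
  B[11] = 1 XOR 1 = 0
  B[12] = 0 XOR 1 = 1
  B[13] = 1 XOR 1 = 0
  B[14] = 0 XOR 1 = 1
  B[15] = 1 XOR 0 = 1
= 1010010101101011 (42347 decimal)


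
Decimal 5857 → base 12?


Divide by 12 repeatedly:
5857 ÷ 12 = 488 remainder 1
488 ÷ 12 = 40 remainder 8
40 ÷ 12 = 3 remainder 4
3 ÷ 12 = 0 remainder 3
Reading remainders bottom-up:
= 3481


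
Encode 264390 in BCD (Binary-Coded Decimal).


Each digit → 4-bit binary:
  2 → 0010
  6 → 0110
  4 → 0100
  3 → 0011
  9 → 1001
  0 → 0000
= 0010 0110 0100 0011 1001 0000


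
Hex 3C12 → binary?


Each hex digit → 4 binary bits:
  3 = 0011
  C = 1100
  1 = 0001
  2 = 0010
Concatenate: 0011 1100 0001 0010
= 0011110000010010


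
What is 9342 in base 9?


Divide by 9 repeatedly:
9342 ÷ 9 = 1038 remainder 0
1038 ÷ 9 = 115 remainder 3
115 ÷ 9 = 12 remainder 7
12 ÷ 9 = 1 remainder 3
1 ÷ 9 = 0 remainder 1
Reading remainders bottom-up:
= 13730


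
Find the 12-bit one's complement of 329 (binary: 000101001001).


Original: 000101001001
Invert all bits:
  bit 0: 0 → 1
  bit 1: 0 → 1
  bit 2: 0 → 1
  bit 3: 1 → 0
  bit 4: 0 → 1
  bit 5: 1 → 0
  bit 6: 0 → 1
  bit 7: 0 → 1
  bit 8: 1 → 0
  bit 9: 0 → 1
  bit 10: 0 → 1
  bit 11: 1 → 0
= 111010110110


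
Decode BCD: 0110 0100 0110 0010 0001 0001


Each 4-bit group → digit:
  0110 → 6
  0100 → 4
  0110 → 6
  0010 → 2
  0001 → 1
  0001 → 1
= 646211


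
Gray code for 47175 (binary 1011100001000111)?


Binary: 1011100001000111
Gray code: G = B XOR (B >> 1)
B >> 1 = 0101110000100011
1011100001000111 XOR 0101110000100011:
  1 XOR 0 = 1
  0 XOR 1 = 1
  1 XOR 0 = 1
  1 XOR 1 = 0
  1 XOR 1 = 0
  0 XOR 1 = 1
  0 XOR 0 = 0
  0 XOR 0 = 0
  0 XOR 0 = 0
  1 XOR 0 = 1
  0 XOR 1 = 1
  0 XOR 0 = 0
  0 XOR 0 = 0
  1 XOR 0 = 1
  1 XOR 1 = 0
  1 XOR 1 = 0
= 1110010001100100


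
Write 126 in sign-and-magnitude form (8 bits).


Sign bit: 0 (positive)
Magnitude: 126 = 1111110
= 01111110


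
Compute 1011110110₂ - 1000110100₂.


Align and subtract column by column (LSB to MSB, borrowing when needed):
  1011110110
- 1000110100
  ----------
  col 0: (0 - 0 borrow-in) - 0 → 0 - 0 = 0, borrow out 0
  col 1: (1 - 0 borrow-in) - 0 → 1 - 0 = 1, borrow out 0
  col 2: (1 - 0 borrow-in) - 1 → 1 - 1 = 0, borrow out 0
  col 3: (0 - 0 borrow-in) - 0 → 0 - 0 = 0, borrow out 0
  col 4: (1 - 0 borrow-in) - 1 → 1 - 1 = 0, borrow out 0
  col 5: (1 - 0 borrow-in) - 1 → 1 - 1 = 0, borrow out 0
  col 6: (1 - 0 borrow-in) - 0 → 1 - 0 = 1, borrow out 0
  col 7: (1 - 0 borrow-in) - 0 → 1 - 0 = 1, borrow out 0
  col 8: (0 - 0 borrow-in) - 0 → 0 - 0 = 0, borrow out 0
  col 9: (1 - 0 borrow-in) - 1 → 1 - 1 = 0, borrow out 0
Reading bits MSB→LSB: 0011000010
Strip leading zeros: 11000010
= 11000010


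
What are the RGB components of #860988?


Hex: #860988
R = 86₁₆ = 134
G = 09₁₆ = 9
B = 88₁₆ = 136
= RGB(134, 9, 136)


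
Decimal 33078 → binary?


Divide by 2 repeatedly:
33078 ÷ 2 = 16539 remainder 0
16539 ÷ 2 = 8269 remainder 1
8269 ÷ 2 = 4134 remainder 1
4134 ÷ 2 = 2067 remainder 0
2067 ÷ 2 = 1033 remainder 1
1033 ÷ 2 = 516 remainder 1
516 ÷ 2 = 258 remainder 0
258 ÷ 2 = 129 remainder 0
129 ÷ 2 = 64 remainder 1
64 ÷ 2 = 32 remainder 0
32 ÷ 2 = 16 remainder 0
16 ÷ 2 = 8 remainder 0
8 ÷ 2 = 4 remainder 0
4 ÷ 2 = 2 remainder 0
2 ÷ 2 = 1 remainder 0
1 ÷ 2 = 0 remainder 1
Reading remainders bottom-up:
= 1000000100110110


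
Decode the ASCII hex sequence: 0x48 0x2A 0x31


Codes (hex): 0x48 0x2A 0x31
Per-code ASCII lookup:
  0x48 = 72  (range 65-90: uppercase, 72 - 65 = 7) → 'H'
  0x2A = 42  (special character) → '*'
  0x31 = 49  (range 48-57: digits, 49 - 48 = 1) → '1'
= 'H*1'


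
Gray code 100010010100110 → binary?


Gray code: 100010010100110
MSB stays the same: 1
Each subsequent bit = prev_binary XOR current_gray:
  B[1] = 1 XOR 0 = 1
  B[2] = 1 XOR 0 = 1
  B[3] = 1 XOR 0 = 1
  B[4] = 1 XOR 1 = 0
  B[5] = 0 XOR 0 = 0
  B[6] = 0 XOR 0 = 0
  B[7] = 0 XOR 1 = 1
  B[8] = 1 XOR 0 = 1
  B[9] = 1 XOR 1 = 0
  B[10] = 0 XOR 0 = 0
  B[11] = 0 XOR 0 = 0
  B[12] = 0 XOR 1 = 1
  B[13] = 1 XOR 1 = 0
  B[14] = 0 XOR 0 = 0
= 111100011000100 (30916 decimal)


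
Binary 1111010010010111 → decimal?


Positional values:
Bit 0: 1 × 2^0 = 1
Bit 1: 1 × 2^1 = 2
Bit 2: 1 × 2^2 = 4
Bit 4: 1 × 2^4 = 16
Bit 7: 1 × 2^7 = 128
Bit 10: 1 × 2^10 = 1024
Bit 12: 1 × 2^12 = 4096
Bit 13: 1 × 2^13 = 8192
Bit 14: 1 × 2^14 = 16384
Bit 15: 1 × 2^15 = 32768
Sum = 1 + 2 + 4 + 16 + 128 + 1024 + 4096 + 8192 + 16384 + 32768
= 62615


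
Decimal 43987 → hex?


Divide by 16 repeatedly:
43987 ÷ 16 = 2749 remainder 3 (3)
2749 ÷ 16 = 171 remainder 13 (D)
171 ÷ 16 = 10 remainder 11 (B)
10 ÷ 16 = 0 remainder 10 (A)
Reading remainders bottom-up:
= 0xABD3


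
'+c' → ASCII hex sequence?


String: '+c'  (2 characters)
Per-character ASCII lookup:
  '+': special character: '+' = 43 → 0x2B
  'c': lowercase starts at 97: 'c' = 97 + 2 = 99 → 0x63
= 0x2B 0x63


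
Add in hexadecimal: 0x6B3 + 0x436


Align and add column by column (LSB to MSB, each column mod 16 with carry):
  06B3
+ 0436
  ----
  col 0: 3(3) + 6(6) + 0 (carry in) = 9 → 9(9), carry out 0
  col 1: B(11) + 3(3) + 0 (carry in) = 14 → E(14), carry out 0
  col 2: 6(6) + 4(4) + 0 (carry in) = 10 → A(10), carry out 0
  col 3: 0(0) + 0(0) + 0 (carry in) = 0 → 0(0), carry out 0
Reading digits MSB→LSB: 0AE9
Strip leading zeros: AE9
= 0xAE9
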